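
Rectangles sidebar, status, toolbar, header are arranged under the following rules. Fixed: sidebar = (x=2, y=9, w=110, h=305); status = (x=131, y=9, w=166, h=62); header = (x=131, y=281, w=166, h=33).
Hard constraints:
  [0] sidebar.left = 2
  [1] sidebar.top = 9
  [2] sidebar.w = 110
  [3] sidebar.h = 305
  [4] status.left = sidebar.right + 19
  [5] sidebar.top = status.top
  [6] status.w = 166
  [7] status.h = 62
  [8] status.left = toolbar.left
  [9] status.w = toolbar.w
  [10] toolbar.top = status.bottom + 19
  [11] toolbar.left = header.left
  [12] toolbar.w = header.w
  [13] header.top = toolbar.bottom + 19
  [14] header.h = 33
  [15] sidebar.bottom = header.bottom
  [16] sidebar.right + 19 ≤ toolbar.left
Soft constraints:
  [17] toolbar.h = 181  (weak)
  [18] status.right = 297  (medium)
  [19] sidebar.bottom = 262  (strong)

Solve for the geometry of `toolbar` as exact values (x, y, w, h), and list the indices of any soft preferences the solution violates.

1. toolbar.x = 131  [status.left = toolbar.left]
2. toolbar.w = 166  [status.w = toolbar.w]
3. toolbar.y = 90  [toolbar.top = status.bottom + 19]
4. toolbar.h = 172  [header.top = toolbar.bottom + 19]

toolbar = (x=131, y=90, w=166, h=172)
violated soft preferences: 17, 19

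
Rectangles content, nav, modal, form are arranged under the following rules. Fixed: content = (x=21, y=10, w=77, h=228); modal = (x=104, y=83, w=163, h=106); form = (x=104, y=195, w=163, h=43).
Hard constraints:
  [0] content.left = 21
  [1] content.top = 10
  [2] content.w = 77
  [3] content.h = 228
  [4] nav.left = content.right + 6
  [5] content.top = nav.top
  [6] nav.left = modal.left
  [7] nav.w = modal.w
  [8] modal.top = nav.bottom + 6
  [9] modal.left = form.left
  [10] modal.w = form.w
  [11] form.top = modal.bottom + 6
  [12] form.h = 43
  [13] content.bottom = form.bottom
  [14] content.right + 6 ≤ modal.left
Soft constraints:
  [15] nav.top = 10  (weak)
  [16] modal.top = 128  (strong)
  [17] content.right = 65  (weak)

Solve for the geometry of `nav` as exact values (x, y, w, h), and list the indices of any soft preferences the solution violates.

nav = (x=104, y=10, w=163, h=67)
violated soft preferences: 16, 17

1. nav.x = 104  [nav.left = content.right + 6]
2. nav.y = 10  [content.top = nav.top]
3. nav.w = 163  [nav.w = modal.w]
4. nav.h = 67  [modal.top = nav.bottom + 6]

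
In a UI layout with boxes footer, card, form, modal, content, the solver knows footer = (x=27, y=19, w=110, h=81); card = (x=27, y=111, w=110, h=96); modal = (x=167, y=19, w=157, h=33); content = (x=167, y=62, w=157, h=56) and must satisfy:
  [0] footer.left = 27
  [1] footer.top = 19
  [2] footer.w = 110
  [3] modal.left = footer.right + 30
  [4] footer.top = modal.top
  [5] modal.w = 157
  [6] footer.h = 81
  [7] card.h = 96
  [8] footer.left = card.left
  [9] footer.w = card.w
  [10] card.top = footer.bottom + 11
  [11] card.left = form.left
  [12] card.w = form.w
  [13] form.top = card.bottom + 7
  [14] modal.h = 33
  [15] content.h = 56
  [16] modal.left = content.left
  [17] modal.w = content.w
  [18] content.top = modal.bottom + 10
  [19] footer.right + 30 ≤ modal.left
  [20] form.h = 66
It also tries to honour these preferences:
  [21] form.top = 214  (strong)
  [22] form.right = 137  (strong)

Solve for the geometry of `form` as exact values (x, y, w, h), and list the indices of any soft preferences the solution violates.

form = (x=27, y=214, w=110, h=66)
violated soft preferences: none

1. form.x = 27  [card.left = form.left]
2. form.w = 110  [card.w = form.w]
3. form.y = 214  [form.top = card.bottom + 7]
4. form.h = 66  [form.h = 66]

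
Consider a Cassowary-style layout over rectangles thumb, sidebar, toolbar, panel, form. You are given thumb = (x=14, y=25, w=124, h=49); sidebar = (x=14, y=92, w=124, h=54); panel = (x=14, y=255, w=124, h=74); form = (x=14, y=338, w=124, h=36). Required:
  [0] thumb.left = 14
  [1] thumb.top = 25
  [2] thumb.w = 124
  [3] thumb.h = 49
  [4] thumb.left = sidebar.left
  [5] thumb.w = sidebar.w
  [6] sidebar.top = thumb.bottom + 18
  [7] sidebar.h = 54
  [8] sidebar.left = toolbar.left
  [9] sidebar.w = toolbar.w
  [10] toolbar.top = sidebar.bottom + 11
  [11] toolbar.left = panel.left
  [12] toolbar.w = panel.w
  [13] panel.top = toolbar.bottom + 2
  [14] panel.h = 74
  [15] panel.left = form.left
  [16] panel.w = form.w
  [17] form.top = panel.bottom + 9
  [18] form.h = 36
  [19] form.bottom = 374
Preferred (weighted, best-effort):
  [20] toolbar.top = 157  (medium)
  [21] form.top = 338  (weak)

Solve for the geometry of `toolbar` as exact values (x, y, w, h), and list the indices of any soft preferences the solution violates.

toolbar = (x=14, y=157, w=124, h=96)
violated soft preferences: none

1. toolbar.x = 14  [sidebar.left = toolbar.left]
2. toolbar.w = 124  [sidebar.w = toolbar.w]
3. toolbar.y = 157  [toolbar.top = sidebar.bottom + 11]
4. toolbar.h = 96  [panel.top = toolbar.bottom + 2]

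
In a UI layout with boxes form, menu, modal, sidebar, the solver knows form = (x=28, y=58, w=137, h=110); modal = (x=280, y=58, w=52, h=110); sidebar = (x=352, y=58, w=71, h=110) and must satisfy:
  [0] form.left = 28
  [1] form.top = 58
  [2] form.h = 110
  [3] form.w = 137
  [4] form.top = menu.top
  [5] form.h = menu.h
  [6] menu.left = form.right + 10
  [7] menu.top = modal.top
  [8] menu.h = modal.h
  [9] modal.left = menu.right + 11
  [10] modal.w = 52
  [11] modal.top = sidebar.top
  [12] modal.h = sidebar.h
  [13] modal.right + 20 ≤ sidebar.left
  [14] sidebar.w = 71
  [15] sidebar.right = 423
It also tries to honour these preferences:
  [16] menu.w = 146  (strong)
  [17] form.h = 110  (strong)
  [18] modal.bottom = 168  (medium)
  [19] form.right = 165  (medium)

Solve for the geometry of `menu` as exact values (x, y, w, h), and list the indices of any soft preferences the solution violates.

menu = (x=175, y=58, w=94, h=110)
violated soft preferences: 16

1. menu.y = 58  [form.top = menu.top]
2. menu.h = 110  [form.h = menu.h]
3. menu.x = 175  [menu.left = form.right + 10]
4. menu.w = 94  [modal.left = menu.right + 11]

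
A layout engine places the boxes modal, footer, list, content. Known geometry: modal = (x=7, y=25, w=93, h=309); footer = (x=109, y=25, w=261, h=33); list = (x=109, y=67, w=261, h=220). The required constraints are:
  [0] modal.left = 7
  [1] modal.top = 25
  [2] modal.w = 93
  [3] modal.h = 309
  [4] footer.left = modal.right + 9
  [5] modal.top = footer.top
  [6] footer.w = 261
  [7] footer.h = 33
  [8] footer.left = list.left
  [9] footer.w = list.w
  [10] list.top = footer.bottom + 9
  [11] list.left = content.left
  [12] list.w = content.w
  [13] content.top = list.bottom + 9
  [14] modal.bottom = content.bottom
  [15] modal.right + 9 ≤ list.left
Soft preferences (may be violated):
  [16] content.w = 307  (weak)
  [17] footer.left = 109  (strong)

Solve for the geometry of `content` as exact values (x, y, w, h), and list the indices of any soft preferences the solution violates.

content = (x=109, y=296, w=261, h=38)
violated soft preferences: 16

1. content.x = 109  [list.left = content.left]
2. content.w = 261  [list.w = content.w]
3. content.y = 296  [content.top = list.bottom + 9]
4. content.h = 38  [modal.bottom = content.bottom]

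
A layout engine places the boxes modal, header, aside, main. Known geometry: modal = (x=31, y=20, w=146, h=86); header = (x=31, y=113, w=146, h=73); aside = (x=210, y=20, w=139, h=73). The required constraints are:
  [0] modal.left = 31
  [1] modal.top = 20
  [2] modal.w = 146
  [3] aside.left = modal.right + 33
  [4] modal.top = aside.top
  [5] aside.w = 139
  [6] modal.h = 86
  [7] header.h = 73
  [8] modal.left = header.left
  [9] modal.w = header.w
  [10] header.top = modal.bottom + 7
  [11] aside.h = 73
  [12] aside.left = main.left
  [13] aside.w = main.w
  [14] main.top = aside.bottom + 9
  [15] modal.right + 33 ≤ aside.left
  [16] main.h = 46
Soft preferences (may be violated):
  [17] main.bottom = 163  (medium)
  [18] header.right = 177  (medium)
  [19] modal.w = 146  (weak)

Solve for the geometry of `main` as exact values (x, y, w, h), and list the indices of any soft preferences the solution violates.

1. main.x = 210  [aside.left = main.left]
2. main.w = 139  [aside.w = main.w]
3. main.y = 102  [main.top = aside.bottom + 9]
4. main.h = 46  [main.h = 46]

main = (x=210, y=102, w=139, h=46)
violated soft preferences: 17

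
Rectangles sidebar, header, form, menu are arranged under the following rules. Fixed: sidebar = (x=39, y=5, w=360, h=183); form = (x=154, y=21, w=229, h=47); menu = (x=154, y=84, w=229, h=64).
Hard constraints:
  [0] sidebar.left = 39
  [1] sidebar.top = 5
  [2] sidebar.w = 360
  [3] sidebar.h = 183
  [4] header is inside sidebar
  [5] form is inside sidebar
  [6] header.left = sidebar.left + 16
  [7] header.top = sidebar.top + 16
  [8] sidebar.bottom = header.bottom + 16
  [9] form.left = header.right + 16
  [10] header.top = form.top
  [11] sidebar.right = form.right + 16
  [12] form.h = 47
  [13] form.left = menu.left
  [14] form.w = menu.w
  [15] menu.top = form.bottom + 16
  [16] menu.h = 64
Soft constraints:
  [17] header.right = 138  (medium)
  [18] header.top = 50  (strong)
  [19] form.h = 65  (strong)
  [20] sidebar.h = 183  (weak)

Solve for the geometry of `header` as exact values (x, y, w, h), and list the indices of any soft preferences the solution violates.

header = (x=55, y=21, w=83, h=151)
violated soft preferences: 18, 19

1. header.x = 55  [header.left = sidebar.left + 16]
2. header.y = 21  [header.top = sidebar.top + 16]
3. header.h = 151  [sidebar.bottom = header.bottom + 16]
4. header.w = 83  [form.left = header.right + 16]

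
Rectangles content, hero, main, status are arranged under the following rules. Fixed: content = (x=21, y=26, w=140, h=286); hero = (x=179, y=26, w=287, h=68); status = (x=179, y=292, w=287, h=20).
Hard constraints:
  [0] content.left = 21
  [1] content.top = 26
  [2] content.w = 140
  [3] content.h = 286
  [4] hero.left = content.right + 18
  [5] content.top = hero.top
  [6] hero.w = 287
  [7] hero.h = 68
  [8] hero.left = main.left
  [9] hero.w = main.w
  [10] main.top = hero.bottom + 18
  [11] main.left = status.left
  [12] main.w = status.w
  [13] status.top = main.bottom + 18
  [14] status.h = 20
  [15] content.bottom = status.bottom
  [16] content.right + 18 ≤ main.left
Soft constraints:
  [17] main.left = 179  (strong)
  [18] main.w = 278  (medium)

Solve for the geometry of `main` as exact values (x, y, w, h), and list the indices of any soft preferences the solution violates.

1. main.x = 179  [hero.left = main.left]
2. main.w = 287  [hero.w = main.w]
3. main.y = 112  [main.top = hero.bottom + 18]
4. main.h = 162  [status.top = main.bottom + 18]

main = (x=179, y=112, w=287, h=162)
violated soft preferences: 18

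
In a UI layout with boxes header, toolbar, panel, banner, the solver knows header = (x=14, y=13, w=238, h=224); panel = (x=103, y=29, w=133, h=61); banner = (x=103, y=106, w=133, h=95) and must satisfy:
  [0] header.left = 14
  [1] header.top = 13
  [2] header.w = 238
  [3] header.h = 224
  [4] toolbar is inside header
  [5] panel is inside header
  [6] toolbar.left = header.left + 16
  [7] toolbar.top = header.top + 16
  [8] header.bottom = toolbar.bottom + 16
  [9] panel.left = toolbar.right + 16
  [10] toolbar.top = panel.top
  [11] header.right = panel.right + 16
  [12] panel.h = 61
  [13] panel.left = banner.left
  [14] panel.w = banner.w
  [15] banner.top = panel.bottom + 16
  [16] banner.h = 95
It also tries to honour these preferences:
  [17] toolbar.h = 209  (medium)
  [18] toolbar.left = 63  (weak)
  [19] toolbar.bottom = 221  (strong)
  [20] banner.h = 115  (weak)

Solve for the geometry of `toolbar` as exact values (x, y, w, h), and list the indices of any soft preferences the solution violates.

1. toolbar.x = 30  [toolbar.left = header.left + 16]
2. toolbar.y = 29  [toolbar.top = header.top + 16]
3. toolbar.h = 192  [header.bottom = toolbar.bottom + 16]
4. toolbar.w = 57  [panel.left = toolbar.right + 16]

toolbar = (x=30, y=29, w=57, h=192)
violated soft preferences: 17, 18, 20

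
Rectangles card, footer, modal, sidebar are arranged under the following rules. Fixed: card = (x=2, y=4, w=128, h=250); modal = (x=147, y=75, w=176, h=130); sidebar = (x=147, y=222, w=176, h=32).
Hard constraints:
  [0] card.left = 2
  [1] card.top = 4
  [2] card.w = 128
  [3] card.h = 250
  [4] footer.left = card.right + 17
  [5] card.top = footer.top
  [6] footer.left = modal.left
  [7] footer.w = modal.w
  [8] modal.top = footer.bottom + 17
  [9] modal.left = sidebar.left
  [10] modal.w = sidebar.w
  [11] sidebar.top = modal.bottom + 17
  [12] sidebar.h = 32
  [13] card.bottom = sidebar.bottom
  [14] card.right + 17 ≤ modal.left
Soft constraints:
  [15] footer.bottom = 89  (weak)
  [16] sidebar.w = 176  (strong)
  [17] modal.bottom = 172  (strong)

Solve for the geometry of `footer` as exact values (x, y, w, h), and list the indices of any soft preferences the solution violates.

1. footer.x = 147  [footer.left = card.right + 17]
2. footer.y = 4  [card.top = footer.top]
3. footer.w = 176  [footer.w = modal.w]
4. footer.h = 54  [modal.top = footer.bottom + 17]

footer = (x=147, y=4, w=176, h=54)
violated soft preferences: 15, 17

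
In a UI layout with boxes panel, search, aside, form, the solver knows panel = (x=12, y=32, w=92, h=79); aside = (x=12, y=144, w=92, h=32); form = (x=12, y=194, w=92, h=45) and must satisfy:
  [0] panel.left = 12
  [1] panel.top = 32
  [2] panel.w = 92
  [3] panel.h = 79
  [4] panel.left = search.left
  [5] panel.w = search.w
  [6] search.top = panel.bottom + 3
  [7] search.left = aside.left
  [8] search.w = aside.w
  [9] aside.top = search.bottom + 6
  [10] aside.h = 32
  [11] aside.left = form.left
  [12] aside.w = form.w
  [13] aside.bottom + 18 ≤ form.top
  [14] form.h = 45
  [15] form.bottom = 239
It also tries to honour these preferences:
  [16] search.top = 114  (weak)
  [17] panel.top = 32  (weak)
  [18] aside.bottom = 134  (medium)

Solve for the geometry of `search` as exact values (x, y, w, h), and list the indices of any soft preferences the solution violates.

search = (x=12, y=114, w=92, h=24)
violated soft preferences: 18

1. search.x = 12  [panel.left = search.left]
2. search.w = 92  [panel.w = search.w]
3. search.y = 114  [search.top = panel.bottom + 3]
4. search.h = 24  [aside.top = search.bottom + 6]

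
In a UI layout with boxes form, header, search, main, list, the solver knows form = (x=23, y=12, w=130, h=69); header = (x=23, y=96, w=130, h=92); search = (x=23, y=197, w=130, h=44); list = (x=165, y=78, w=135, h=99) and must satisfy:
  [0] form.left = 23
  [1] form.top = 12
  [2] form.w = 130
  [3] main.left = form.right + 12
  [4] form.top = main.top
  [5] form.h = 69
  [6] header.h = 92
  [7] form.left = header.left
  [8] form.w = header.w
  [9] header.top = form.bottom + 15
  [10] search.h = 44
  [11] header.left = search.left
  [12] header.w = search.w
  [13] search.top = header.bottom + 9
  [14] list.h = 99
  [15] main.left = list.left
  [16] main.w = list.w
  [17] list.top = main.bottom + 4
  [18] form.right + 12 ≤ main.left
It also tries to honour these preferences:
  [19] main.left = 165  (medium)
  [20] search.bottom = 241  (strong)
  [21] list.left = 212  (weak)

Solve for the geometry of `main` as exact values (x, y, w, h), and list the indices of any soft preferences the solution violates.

1. main.x = 165  [main.left = form.right + 12]
2. main.y = 12  [form.top = main.top]
3. main.w = 135  [main.w = list.w]
4. main.h = 62  [list.top = main.bottom + 4]

main = (x=165, y=12, w=135, h=62)
violated soft preferences: 21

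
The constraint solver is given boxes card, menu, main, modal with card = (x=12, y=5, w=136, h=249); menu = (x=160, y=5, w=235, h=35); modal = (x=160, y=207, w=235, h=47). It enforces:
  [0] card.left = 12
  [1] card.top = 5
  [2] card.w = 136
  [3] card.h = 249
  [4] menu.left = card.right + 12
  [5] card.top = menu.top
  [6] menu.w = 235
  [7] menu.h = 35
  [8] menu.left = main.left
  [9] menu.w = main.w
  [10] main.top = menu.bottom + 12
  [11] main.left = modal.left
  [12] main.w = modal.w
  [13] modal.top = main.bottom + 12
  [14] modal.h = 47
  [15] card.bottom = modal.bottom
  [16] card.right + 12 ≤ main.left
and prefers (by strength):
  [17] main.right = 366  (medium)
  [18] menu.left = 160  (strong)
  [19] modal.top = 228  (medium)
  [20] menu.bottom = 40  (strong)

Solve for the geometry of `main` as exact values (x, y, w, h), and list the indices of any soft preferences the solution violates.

1. main.x = 160  [menu.left = main.left]
2. main.w = 235  [menu.w = main.w]
3. main.y = 52  [main.top = menu.bottom + 12]
4. main.h = 143  [modal.top = main.bottom + 12]

main = (x=160, y=52, w=235, h=143)
violated soft preferences: 17, 19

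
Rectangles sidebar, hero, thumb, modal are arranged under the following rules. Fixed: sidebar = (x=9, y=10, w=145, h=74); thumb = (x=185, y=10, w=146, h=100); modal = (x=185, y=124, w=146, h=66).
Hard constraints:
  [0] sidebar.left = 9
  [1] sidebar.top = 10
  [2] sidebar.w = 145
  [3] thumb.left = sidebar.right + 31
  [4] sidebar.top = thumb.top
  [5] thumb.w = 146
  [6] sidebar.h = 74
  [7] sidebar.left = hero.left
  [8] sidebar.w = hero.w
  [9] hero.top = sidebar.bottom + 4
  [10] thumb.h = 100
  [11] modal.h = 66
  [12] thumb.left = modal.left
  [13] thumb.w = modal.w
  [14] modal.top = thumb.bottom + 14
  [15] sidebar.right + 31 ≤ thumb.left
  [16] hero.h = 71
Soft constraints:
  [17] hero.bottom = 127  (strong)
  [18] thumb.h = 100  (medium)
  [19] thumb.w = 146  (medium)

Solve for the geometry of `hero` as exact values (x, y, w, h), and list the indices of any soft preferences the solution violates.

1. hero.x = 9  [sidebar.left = hero.left]
2. hero.w = 145  [sidebar.w = hero.w]
3. hero.y = 88  [hero.top = sidebar.bottom + 4]
4. hero.h = 71  [hero.h = 71]

hero = (x=9, y=88, w=145, h=71)
violated soft preferences: 17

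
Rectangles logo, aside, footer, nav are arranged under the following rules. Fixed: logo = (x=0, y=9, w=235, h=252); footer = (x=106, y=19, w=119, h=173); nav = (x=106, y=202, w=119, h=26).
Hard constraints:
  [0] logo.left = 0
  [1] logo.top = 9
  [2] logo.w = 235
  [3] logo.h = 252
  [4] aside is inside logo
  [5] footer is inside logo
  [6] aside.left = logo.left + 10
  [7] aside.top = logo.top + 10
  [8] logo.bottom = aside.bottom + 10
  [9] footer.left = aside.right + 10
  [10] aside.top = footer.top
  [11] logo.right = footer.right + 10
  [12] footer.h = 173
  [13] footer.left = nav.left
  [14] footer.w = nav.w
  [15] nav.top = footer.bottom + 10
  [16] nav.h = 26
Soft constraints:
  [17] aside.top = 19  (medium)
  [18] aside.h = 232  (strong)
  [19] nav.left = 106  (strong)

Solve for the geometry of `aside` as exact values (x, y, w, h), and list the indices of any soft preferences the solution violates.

1. aside.x = 10  [aside.left = logo.left + 10]
2. aside.y = 19  [aside.top = logo.top + 10]
3. aside.h = 232  [logo.bottom = aside.bottom + 10]
4. aside.w = 86  [footer.left = aside.right + 10]

aside = (x=10, y=19, w=86, h=232)
violated soft preferences: none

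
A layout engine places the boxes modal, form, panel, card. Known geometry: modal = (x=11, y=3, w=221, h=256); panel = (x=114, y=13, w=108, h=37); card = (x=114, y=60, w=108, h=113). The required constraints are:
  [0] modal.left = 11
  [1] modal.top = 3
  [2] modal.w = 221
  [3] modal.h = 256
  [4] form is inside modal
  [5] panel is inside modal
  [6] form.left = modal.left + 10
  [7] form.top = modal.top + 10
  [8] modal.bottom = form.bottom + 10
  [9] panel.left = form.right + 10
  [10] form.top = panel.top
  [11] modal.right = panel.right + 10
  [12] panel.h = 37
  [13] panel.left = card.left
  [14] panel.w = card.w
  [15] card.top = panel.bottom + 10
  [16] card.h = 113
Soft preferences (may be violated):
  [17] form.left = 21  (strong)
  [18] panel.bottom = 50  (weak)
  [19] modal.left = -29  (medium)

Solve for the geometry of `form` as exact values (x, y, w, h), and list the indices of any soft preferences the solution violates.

form = (x=21, y=13, w=83, h=236)
violated soft preferences: 19

1. form.x = 21  [form.left = modal.left + 10]
2. form.y = 13  [form.top = modal.top + 10]
3. form.h = 236  [modal.bottom = form.bottom + 10]
4. form.w = 83  [panel.left = form.right + 10]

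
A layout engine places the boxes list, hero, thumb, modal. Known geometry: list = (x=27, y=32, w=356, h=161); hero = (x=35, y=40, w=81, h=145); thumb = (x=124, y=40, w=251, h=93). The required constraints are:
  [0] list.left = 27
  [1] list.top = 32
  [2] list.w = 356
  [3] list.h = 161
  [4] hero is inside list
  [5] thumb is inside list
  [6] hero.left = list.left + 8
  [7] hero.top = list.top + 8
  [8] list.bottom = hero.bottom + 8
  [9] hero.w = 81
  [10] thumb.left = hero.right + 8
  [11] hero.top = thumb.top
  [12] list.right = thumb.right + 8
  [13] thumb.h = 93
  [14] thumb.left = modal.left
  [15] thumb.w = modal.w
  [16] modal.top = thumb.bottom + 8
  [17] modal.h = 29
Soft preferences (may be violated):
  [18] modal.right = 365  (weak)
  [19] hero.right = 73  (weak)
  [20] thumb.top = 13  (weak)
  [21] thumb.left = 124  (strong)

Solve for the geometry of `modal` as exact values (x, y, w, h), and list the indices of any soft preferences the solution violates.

1. modal.x = 124  [thumb.left = modal.left]
2. modal.w = 251  [thumb.w = modal.w]
3. modal.y = 141  [modal.top = thumb.bottom + 8]
4. modal.h = 29  [modal.h = 29]

modal = (x=124, y=141, w=251, h=29)
violated soft preferences: 18, 19, 20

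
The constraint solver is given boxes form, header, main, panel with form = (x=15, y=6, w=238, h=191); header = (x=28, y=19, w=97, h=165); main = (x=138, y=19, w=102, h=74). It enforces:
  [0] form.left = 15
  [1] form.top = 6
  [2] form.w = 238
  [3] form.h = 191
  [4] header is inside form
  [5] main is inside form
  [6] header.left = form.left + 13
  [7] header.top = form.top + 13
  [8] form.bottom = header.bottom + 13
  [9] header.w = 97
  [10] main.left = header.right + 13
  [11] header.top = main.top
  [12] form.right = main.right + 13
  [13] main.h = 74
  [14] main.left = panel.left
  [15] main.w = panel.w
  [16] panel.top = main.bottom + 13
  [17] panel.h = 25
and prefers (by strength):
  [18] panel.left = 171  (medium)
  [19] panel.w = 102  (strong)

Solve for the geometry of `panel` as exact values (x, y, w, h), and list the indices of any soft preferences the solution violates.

1. panel.x = 138  [main.left = panel.left]
2. panel.w = 102  [main.w = panel.w]
3. panel.y = 106  [panel.top = main.bottom + 13]
4. panel.h = 25  [panel.h = 25]

panel = (x=138, y=106, w=102, h=25)
violated soft preferences: 18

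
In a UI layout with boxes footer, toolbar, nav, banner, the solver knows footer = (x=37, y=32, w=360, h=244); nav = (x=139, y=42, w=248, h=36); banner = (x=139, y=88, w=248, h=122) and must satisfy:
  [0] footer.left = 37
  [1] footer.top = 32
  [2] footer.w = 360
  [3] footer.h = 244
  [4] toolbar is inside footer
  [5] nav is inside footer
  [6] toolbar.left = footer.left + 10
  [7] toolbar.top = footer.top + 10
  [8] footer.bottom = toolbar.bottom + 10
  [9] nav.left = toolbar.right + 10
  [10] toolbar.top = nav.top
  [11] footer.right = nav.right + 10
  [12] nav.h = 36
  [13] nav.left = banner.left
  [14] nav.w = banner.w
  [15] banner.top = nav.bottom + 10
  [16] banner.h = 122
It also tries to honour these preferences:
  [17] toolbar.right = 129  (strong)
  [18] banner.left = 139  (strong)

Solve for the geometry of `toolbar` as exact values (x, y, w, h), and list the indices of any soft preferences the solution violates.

toolbar = (x=47, y=42, w=82, h=224)
violated soft preferences: none

1. toolbar.x = 47  [toolbar.left = footer.left + 10]
2. toolbar.y = 42  [toolbar.top = footer.top + 10]
3. toolbar.h = 224  [footer.bottom = toolbar.bottom + 10]
4. toolbar.w = 82  [nav.left = toolbar.right + 10]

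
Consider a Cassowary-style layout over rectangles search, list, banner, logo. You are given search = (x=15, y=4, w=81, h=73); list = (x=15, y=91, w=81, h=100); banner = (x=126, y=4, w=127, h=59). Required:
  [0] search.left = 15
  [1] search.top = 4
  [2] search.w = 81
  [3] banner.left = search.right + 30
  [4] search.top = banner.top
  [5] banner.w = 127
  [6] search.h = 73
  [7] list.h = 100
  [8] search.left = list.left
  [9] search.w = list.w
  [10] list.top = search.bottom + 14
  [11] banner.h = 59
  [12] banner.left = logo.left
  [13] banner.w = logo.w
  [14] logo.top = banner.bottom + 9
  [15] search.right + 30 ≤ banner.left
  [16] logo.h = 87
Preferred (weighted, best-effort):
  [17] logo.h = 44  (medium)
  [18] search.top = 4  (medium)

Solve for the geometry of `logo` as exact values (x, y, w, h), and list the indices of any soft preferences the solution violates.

logo = (x=126, y=72, w=127, h=87)
violated soft preferences: 17

1. logo.x = 126  [banner.left = logo.left]
2. logo.w = 127  [banner.w = logo.w]
3. logo.y = 72  [logo.top = banner.bottom + 9]
4. logo.h = 87  [logo.h = 87]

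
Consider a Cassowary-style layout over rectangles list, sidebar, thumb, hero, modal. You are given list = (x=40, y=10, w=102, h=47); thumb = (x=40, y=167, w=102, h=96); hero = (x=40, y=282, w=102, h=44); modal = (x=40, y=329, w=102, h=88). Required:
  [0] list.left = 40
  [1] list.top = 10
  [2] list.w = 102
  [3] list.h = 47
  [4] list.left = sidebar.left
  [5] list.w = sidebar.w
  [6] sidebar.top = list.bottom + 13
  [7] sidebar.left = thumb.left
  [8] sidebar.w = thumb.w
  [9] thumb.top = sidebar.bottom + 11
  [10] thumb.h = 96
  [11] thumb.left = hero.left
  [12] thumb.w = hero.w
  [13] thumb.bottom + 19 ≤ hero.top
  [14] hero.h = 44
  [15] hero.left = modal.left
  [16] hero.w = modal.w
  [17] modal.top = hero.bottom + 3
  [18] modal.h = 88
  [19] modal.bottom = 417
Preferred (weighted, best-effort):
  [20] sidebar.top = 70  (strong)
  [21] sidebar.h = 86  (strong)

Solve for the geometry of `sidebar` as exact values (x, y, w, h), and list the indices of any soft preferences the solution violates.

sidebar = (x=40, y=70, w=102, h=86)
violated soft preferences: none

1. sidebar.x = 40  [list.left = sidebar.left]
2. sidebar.w = 102  [list.w = sidebar.w]
3. sidebar.y = 70  [sidebar.top = list.bottom + 13]
4. sidebar.h = 86  [thumb.top = sidebar.bottom + 11]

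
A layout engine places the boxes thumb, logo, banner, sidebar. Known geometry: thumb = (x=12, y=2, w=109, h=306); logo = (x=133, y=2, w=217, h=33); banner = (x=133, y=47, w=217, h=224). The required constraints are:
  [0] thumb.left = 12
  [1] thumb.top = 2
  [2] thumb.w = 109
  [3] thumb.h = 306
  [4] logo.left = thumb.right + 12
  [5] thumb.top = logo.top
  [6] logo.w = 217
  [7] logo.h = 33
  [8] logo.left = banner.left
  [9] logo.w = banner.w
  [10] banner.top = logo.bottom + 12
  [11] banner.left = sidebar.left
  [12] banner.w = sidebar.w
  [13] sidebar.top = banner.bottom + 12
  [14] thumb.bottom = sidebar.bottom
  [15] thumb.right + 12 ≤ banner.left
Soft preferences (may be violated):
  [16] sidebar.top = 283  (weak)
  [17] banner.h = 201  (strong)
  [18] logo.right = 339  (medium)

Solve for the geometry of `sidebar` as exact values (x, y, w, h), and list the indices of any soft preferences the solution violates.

1. sidebar.x = 133  [banner.left = sidebar.left]
2. sidebar.w = 217  [banner.w = sidebar.w]
3. sidebar.y = 283  [sidebar.top = banner.bottom + 12]
4. sidebar.h = 25  [thumb.bottom = sidebar.bottom]

sidebar = (x=133, y=283, w=217, h=25)
violated soft preferences: 17, 18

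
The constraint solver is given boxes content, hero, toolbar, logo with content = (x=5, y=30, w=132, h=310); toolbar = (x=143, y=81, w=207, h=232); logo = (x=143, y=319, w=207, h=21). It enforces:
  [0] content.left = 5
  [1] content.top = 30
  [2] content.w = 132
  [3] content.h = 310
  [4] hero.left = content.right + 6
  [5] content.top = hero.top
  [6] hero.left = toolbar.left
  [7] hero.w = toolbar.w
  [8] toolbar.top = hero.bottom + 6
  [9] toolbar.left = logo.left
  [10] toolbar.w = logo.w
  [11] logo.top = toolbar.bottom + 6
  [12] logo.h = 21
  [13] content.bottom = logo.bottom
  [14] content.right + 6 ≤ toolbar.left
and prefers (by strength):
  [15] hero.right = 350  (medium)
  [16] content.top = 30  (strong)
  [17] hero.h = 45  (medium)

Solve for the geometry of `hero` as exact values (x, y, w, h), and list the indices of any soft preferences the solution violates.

1. hero.x = 143  [hero.left = content.right + 6]
2. hero.y = 30  [content.top = hero.top]
3. hero.w = 207  [hero.w = toolbar.w]
4. hero.h = 45  [toolbar.top = hero.bottom + 6]

hero = (x=143, y=30, w=207, h=45)
violated soft preferences: none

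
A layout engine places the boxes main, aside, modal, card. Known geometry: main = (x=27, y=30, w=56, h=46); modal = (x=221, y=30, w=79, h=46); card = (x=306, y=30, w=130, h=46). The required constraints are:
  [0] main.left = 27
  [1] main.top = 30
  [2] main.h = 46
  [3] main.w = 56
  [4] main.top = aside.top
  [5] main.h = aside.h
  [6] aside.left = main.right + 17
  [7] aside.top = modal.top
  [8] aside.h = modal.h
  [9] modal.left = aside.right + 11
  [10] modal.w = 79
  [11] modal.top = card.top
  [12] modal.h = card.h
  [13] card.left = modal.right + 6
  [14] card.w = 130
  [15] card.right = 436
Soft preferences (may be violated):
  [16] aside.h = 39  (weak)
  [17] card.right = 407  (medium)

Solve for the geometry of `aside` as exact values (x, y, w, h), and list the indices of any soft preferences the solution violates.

aside = (x=100, y=30, w=110, h=46)
violated soft preferences: 16, 17

1. aside.y = 30  [main.top = aside.top]
2. aside.h = 46  [main.h = aside.h]
3. aside.x = 100  [aside.left = main.right + 17]
4. aside.w = 110  [modal.left = aside.right + 11]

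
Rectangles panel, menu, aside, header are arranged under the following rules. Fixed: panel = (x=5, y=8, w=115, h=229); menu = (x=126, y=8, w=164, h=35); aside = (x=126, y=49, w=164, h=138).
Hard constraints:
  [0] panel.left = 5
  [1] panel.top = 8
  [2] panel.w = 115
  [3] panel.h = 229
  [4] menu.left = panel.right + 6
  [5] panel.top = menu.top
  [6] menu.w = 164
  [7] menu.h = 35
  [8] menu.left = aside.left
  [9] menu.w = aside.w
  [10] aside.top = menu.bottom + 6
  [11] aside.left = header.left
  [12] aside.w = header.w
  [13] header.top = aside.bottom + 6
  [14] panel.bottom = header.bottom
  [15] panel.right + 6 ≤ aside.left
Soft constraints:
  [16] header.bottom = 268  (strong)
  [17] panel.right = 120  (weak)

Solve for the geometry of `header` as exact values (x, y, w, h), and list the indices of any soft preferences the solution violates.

header = (x=126, y=193, w=164, h=44)
violated soft preferences: 16

1. header.x = 126  [aside.left = header.left]
2. header.w = 164  [aside.w = header.w]
3. header.y = 193  [header.top = aside.bottom + 6]
4. header.h = 44  [panel.bottom = header.bottom]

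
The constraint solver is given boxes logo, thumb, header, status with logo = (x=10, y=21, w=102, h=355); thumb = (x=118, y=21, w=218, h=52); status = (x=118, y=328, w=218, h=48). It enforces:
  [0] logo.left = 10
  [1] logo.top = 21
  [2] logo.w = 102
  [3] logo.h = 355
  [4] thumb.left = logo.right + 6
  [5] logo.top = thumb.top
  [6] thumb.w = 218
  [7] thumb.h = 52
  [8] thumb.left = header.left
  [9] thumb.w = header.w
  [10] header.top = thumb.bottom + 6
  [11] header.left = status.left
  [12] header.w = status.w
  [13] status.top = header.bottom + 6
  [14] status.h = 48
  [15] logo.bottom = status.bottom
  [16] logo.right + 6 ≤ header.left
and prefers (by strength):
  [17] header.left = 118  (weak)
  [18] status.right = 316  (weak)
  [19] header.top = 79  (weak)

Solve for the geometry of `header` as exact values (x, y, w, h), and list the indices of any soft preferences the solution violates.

1. header.x = 118  [thumb.left = header.left]
2. header.w = 218  [thumb.w = header.w]
3. header.y = 79  [header.top = thumb.bottom + 6]
4. header.h = 243  [status.top = header.bottom + 6]

header = (x=118, y=79, w=218, h=243)
violated soft preferences: 18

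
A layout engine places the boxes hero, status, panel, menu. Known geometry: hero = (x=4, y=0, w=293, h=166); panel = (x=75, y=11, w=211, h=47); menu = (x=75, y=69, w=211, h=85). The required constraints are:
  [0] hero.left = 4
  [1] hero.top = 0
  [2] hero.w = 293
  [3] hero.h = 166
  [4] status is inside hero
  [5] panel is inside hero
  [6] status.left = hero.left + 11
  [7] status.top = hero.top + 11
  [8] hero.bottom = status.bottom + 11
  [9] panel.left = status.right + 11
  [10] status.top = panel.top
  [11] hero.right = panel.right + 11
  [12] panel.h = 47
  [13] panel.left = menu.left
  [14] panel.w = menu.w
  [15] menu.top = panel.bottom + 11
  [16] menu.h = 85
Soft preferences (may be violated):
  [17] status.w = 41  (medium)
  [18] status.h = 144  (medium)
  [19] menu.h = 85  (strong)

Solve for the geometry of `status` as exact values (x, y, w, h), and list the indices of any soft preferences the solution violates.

status = (x=15, y=11, w=49, h=144)
violated soft preferences: 17

1. status.x = 15  [status.left = hero.left + 11]
2. status.y = 11  [status.top = hero.top + 11]
3. status.h = 144  [hero.bottom = status.bottom + 11]
4. status.w = 49  [panel.left = status.right + 11]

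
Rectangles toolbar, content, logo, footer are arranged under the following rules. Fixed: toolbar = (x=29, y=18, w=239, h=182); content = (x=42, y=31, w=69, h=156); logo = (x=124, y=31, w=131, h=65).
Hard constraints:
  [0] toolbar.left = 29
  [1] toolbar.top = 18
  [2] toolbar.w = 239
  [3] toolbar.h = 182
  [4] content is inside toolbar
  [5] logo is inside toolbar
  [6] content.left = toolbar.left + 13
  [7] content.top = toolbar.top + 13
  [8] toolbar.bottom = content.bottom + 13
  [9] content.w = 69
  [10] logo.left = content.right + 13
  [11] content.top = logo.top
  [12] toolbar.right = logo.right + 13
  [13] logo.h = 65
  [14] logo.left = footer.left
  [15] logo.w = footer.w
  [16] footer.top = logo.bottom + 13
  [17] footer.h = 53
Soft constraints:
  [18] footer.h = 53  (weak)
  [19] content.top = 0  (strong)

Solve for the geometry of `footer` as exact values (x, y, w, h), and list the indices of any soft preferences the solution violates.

1. footer.x = 124  [logo.left = footer.left]
2. footer.w = 131  [logo.w = footer.w]
3. footer.y = 109  [footer.top = logo.bottom + 13]
4. footer.h = 53  [footer.h = 53]

footer = (x=124, y=109, w=131, h=53)
violated soft preferences: 19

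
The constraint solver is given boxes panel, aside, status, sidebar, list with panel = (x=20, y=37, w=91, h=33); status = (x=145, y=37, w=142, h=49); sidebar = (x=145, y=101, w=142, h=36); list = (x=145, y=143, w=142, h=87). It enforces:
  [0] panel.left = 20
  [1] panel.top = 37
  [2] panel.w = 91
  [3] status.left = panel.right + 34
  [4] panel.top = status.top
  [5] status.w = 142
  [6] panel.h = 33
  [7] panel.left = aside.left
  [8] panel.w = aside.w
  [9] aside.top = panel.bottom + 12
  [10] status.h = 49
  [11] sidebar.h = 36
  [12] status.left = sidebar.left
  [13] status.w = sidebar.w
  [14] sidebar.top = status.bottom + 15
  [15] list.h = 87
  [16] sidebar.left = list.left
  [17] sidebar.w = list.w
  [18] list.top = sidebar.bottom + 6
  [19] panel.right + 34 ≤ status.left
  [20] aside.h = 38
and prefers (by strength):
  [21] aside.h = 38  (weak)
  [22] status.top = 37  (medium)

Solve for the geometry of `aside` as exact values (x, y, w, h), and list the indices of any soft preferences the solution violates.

1. aside.x = 20  [panel.left = aside.left]
2. aside.w = 91  [panel.w = aside.w]
3. aside.y = 82  [aside.top = panel.bottom + 12]
4. aside.h = 38  [aside.h = 38]

aside = (x=20, y=82, w=91, h=38)
violated soft preferences: none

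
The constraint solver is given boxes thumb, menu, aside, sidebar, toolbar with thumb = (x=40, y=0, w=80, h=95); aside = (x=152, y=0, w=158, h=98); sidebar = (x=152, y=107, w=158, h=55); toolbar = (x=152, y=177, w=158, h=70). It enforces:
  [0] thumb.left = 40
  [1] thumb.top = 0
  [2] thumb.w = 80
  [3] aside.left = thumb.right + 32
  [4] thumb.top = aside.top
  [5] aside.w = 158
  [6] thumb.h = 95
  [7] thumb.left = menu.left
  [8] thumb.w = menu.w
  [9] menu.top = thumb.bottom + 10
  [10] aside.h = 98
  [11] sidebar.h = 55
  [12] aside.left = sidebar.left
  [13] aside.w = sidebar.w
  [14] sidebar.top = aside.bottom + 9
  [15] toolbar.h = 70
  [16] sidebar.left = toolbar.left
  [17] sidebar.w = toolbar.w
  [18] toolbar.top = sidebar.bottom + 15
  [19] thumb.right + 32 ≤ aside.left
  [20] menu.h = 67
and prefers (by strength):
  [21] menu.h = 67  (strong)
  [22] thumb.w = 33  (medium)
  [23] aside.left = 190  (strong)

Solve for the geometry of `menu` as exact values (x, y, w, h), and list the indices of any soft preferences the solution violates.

menu = (x=40, y=105, w=80, h=67)
violated soft preferences: 22, 23

1. menu.x = 40  [thumb.left = menu.left]
2. menu.w = 80  [thumb.w = menu.w]
3. menu.y = 105  [menu.top = thumb.bottom + 10]
4. menu.h = 67  [menu.h = 67]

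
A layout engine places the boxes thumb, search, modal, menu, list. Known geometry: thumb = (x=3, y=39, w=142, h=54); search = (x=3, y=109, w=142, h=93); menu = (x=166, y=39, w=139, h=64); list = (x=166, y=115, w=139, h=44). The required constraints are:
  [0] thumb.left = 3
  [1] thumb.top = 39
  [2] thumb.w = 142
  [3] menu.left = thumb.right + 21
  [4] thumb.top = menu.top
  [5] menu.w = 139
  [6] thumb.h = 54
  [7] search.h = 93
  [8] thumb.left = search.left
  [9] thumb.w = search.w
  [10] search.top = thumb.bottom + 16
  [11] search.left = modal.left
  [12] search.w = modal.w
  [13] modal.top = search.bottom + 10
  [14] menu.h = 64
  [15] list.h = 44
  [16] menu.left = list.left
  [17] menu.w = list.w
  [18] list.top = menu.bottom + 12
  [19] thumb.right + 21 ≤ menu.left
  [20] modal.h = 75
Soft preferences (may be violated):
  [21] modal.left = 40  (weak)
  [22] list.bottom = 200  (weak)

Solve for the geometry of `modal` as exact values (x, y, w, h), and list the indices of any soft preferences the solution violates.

1. modal.x = 3  [search.left = modal.left]
2. modal.w = 142  [search.w = modal.w]
3. modal.y = 212  [modal.top = search.bottom + 10]
4. modal.h = 75  [modal.h = 75]

modal = (x=3, y=212, w=142, h=75)
violated soft preferences: 21, 22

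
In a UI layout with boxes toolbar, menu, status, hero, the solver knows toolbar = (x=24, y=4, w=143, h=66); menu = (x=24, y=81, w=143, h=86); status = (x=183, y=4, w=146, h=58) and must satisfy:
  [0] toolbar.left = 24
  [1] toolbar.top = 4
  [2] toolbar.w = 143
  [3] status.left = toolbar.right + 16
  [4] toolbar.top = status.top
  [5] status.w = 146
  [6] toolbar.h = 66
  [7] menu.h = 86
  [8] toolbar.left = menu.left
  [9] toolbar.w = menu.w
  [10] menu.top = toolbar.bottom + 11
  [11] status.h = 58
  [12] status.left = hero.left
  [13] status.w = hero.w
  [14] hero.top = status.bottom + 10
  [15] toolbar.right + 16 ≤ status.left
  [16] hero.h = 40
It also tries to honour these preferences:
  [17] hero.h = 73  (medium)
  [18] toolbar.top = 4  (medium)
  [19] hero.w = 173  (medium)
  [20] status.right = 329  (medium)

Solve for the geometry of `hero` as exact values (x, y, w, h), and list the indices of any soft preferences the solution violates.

hero = (x=183, y=72, w=146, h=40)
violated soft preferences: 17, 19

1. hero.x = 183  [status.left = hero.left]
2. hero.w = 146  [status.w = hero.w]
3. hero.y = 72  [hero.top = status.bottom + 10]
4. hero.h = 40  [hero.h = 40]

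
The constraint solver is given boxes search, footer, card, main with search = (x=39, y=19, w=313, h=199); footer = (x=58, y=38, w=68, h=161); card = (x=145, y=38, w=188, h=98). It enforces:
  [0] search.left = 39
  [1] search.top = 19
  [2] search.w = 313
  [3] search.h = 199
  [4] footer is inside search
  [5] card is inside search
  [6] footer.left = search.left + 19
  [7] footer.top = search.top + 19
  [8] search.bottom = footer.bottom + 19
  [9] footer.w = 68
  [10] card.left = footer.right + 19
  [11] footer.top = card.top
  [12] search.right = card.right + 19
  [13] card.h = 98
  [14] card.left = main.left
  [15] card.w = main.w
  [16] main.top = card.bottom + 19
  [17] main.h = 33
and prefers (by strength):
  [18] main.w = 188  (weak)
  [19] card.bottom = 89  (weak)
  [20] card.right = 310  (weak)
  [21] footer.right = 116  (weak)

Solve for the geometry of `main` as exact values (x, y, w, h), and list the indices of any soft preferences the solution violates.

main = (x=145, y=155, w=188, h=33)
violated soft preferences: 19, 20, 21

1. main.x = 145  [card.left = main.left]
2. main.w = 188  [card.w = main.w]
3. main.y = 155  [main.top = card.bottom + 19]
4. main.h = 33  [main.h = 33]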